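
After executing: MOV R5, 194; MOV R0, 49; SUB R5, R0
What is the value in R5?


Register state trace:
  MOV R5, 194  → R5 = 194
  MOV R0, 49  → R0 = 49
  SUB R5, R0  → R5 = 194 - 49 = 145
Final: R5 = 145

145


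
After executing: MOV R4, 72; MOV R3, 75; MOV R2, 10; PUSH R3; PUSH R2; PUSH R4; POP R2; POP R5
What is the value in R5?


Stack trace (top is rightmost):
  MOV R4, 72  → R4 = 72
  MOV R3, 75  → R3 = 75
  MOV R2, 10  → R2 = 10
  PUSH R3  → stack: [75]
  PUSH R2  → stack: [75, 10]
  PUSH R4  → stack: [75, 10, 72]
  POP R2  → R2 = 72, stack: [75, 10]
  POP R5  → R5 = 10, stack: [75]
Final: R5 = 10

10


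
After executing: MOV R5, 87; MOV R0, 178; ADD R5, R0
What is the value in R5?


Register state trace:
  MOV R5, 87  → R5 = 87
  MOV R0, 178  → R0 = 178
  ADD R5, R0  → R5 = 87 + 178 = 265
Final: R5 = 265

265


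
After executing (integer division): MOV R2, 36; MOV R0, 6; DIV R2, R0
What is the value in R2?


Register state trace:
  MOV R2, 36  → R2 = 36
  MOV R0, 6  → R0 = 6
  DIV R2, R0  → R2 = 36 // 6 = 6
Final: R2 = 6

6


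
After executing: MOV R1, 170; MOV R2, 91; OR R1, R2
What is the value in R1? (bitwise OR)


Register state trace:
  MOV R1, 170  → R1 = 170 (0b10101010)
  MOV R2, 91  → R2 = 91 (0b01011011)
  OR R1, R2   → R1 = 170 OR 91 = 251 (0b11111011)
Final: R1 = 251

251


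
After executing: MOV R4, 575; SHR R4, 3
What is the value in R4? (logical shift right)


Register state trace:
  MOV R4, 575  → R4 = 575
  SHR R4, 3  → R4 = 575 >> 3 = 575 // 2^3 = 71
Final: R4 = 71

71


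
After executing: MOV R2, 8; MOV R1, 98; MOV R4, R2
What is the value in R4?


Register state trace:
  MOV R2, 8  → R2 = 8
  MOV R1, 98  → R1 = 98
  MOV R4, R2  → R4 = 8
Final: R4 = 8

8


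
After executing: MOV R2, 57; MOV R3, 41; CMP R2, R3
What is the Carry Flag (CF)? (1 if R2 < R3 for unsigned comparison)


Register state trace:
  MOV R2, 57  → R2 = 57
  MOV R3, 41  → R3 = 41
  CMP R2, R3  → unsigned 57 - 41: no borrow
  57 >= 41, so CF = 0
CF = 0

0


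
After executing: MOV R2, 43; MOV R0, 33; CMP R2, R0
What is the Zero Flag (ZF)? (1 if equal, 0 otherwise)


Register state trace:
  MOV R2, 43  → R2 = 43
  MOV R0, 33  → R0 = 33
  CMP R2, R0  → computes 43 - 33 = 10
  Result is nonzero, so values are not equal
ZF = 0

0


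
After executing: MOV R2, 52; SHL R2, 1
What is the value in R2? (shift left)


Register state trace:
  MOV R2, 52  → R2 = 52
  SHL R2, 1  → R2 = 52 << 1 = 52 * 2^1 = 104
Final: R2 = 104

104


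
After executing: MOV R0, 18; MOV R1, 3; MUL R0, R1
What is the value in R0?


Register state trace:
  MOV R0, 18  → R0 = 18
  MOV R1, 3  → R1 = 3
  MUL R0, R1  → R0 = 18 * 3 = 54
Final: R0 = 54

54


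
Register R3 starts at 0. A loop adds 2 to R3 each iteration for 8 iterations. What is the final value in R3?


Starting value: R3 = 0
  Iter 1: R3 = 0 + 2 = 2
  Iter 2: R3 = 2 + 2 = 4
  Iter 3: R3 = 4 + 2 = 6
  Iter 4: R3 = 6 + 2 = 8
  Iter 5: R3 = 8 + 2 = 10
  Iter 6: R3 = 10 + 2 = 12
  Iter 7: R3 = 12 + 2 = 14
  Iter 8: R3 = 14 + 2 = 16
Final: R3 = 16

16


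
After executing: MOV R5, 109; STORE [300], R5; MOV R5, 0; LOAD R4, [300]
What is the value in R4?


Register and memory trace:
  MOV R5, 109  → R5 = 109
  STORE [300], R5  → mem[300] = 109
  MOV R5, 0  → R5 = 0
  LOAD R4, [300]  → R4 = mem[300] = 109
Final: R4 = 109

109


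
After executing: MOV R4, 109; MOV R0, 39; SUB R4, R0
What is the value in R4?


Register state trace:
  MOV R4, 109  → R4 = 109
  MOV R0, 39  → R0 = 39
  SUB R4, R0  → R4 = 109 - 39 = 70
Final: R4 = 70

70


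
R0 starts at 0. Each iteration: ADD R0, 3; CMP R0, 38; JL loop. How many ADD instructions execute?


Loop trace (R0 starts at 0, target 38, step 3):
  ADD #1: R0 = 0 + 3 = 3  → 3 < 38, loop
  ADD #2: R0 = 3 + 3 = 6  → 6 < 38, loop
  ADD #3: R0 = 6 + 3 = 9  → 9 < 38, loop
  ADD #4: R0 = 9 + 3 = 12  → 12 < 38, loop
  ADD #5: R0 = 12 + 3 = 15  → 15 < 38, loop
  ADD #6: R0 = 15 + 3 = 18  → 18 < 38, loop
  ADD #7: R0 = 18 + 3 = 21  → 21 < 38, loop
  ADD #8: R0 = 21 + 3 = 24  → 24 < 38, loop
  ADD #9: R0 = 24 + 3 = 27  → 27 < 38, loop
  ADD #10: R0 = 27 + 3 = 30  → 30 < 38, loop
  ADD #11: R0 = 30 + 3 = 33  → 33 < 38, loop
  ADD #12: R0 = 33 + 3 = 36  → 36 < 38, loop
  ADD #13: R0 = 36 + 3 = 39  → 39 >= 38, exit
Total ADD instructions: 13

13


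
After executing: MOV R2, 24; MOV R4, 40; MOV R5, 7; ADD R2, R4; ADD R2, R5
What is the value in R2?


Register state trace:
  MOV R2, 24  → R2 = 24
  MOV R4, 40  → R4 = 40
  MOV R5, 7  → R5 = 7
  ADD R2, R4  → R2 = 24 + 40 = 64
  ADD R2, R5  → R2 = 64 + 7 = 71
Final: R2 = 71

71


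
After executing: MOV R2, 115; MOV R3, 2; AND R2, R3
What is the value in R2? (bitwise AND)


Register state trace:
  MOV R2, 115  → R2 = 115 (0b01110011)
  MOV R3, 2  → R3 = 2 (0b00000010)
  AND R2, R3  → R2 = 115 AND 2 = 2 (0b00000010)
Final: R2 = 2

2


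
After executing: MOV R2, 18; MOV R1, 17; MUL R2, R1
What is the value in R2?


Register state trace:
  MOV R2, 18  → R2 = 18
  MOV R1, 17  → R1 = 17
  MUL R2, R1  → R2 = 18 * 17 = 306
Final: R2 = 306

306


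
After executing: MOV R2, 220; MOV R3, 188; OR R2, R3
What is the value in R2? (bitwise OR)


Register state trace:
  MOV R2, 220  → R2 = 220 (0b11011100)
  MOV R3, 188  → R3 = 188 (0b10111100)
  OR R2, R3   → R2 = 220 OR 188 = 252 (0b11111100)
Final: R2 = 252

252


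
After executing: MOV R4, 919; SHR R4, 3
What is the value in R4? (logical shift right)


Register state trace:
  MOV R4, 919  → R4 = 919
  SHR R4, 3  → R4 = 919 >> 3 = 919 // 2^3 = 114
Final: R4 = 114

114


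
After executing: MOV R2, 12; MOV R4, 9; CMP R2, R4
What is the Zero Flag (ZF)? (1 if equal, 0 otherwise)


Register state trace:
  MOV R2, 12  → R2 = 12
  MOV R4, 9  → R4 = 9
  CMP R2, R4  → computes 12 - 9 = 3
  Result is nonzero, so values are not equal
ZF = 0

0


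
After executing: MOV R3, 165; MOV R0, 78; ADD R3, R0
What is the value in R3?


Register state trace:
  MOV R3, 165  → R3 = 165
  MOV R0, 78  → R0 = 78
  ADD R3, R0  → R3 = 165 + 78 = 243
Final: R3 = 243

243


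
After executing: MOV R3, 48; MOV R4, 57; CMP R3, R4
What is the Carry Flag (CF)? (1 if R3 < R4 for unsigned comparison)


Register state trace:
  MOV R3, 48  → R3 = 48
  MOV R4, 57  → R4 = 57
  CMP R3, R4  → unsigned 48 - 57: borrow occurs
  48 < 57, so CF = 1
CF = 1

1


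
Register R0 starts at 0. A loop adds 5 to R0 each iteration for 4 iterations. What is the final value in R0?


Starting value: R0 = 0
  Iter 1: R0 = 0 + 5 = 5
  Iter 2: R0 = 5 + 5 = 10
  Iter 3: R0 = 10 + 5 = 15
  Iter 4: R0 = 15 + 5 = 20
Final: R0 = 20

20


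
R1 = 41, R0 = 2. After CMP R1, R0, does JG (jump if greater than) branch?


Trace:
  R1 = 41, R0 = 2
  CMP R1, R0  → compares 41 vs 2
  JG checks: is 41 greater than 2?
  41 > 2, so condition is true
Branch taken: Yes

Yes


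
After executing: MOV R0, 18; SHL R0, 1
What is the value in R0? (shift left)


Register state trace:
  MOV R0, 18  → R0 = 18
  SHL R0, 1  → R0 = 18 << 1 = 18 * 2^1 = 36
Final: R0 = 36

36


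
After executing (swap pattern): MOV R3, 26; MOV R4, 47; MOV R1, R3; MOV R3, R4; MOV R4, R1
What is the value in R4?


Register state trace (swap pattern):
  MOV R3, 26  → R3 = 26
  MOV R4, 47  → R4 = 47
  MOV R1, R3  → R1 = 26  (save R3)
  MOV R3, R4  → R3 = 47  (R3 gets R4's value)
  MOV R4, R1  → R4 = 26  (R4 gets saved value)
Final: R4 = 26

26


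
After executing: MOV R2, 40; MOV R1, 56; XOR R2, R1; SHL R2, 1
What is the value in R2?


Register state trace:
  MOV R2, 40  → R2 = 40 (0b00101000)
  MOV R1, 56  → R1 = 56 (0b00111000)
  XOR R2, R1  → R2 = 40 XOR 56 = 16 (0b00010000)
  SHL R2, 1  → R2 = 16 << 1 = 32
Final: R2 = 32

32


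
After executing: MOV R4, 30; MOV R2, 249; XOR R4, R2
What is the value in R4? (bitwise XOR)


Register state trace:
  MOV R4, 30  → R4 = 30 (0b00011110)
  MOV R2, 249  → R2 = 249 (0b11111001)
  XOR R4, R2  → R4 = 30 XOR 249 = 231 (0b11100111)
Final: R4 = 231

231


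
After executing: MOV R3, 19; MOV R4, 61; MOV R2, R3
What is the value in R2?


Register state trace:
  MOV R3, 19  → R3 = 19
  MOV R4, 61  → R4 = 61
  MOV R2, R3  → R2 = 19
Final: R2 = 19

19


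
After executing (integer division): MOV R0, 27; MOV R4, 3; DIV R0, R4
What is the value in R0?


Register state trace:
  MOV R0, 27  → R0 = 27
  MOV R4, 3  → R4 = 3
  DIV R0, R4  → R0 = 27 // 3 = 9
Final: R0 = 9

9


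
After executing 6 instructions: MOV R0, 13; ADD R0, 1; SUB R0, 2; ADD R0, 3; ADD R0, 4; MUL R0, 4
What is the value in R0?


Register state trace:
  MOV R0, 13  → R0 = 13
  ADD R0, 1  → R0 = 13 + 1 = 14
  SUB R0, 2  → R0 = 14 - 2 = 12
  ADD R0, 3  → R0 = 12 + 3 = 15
  ADD R0, 4  → R0 = 15 + 4 = 19
  MUL R0, 4  → R0 = 19 * 4 = 76
Final: R0 = 76

76


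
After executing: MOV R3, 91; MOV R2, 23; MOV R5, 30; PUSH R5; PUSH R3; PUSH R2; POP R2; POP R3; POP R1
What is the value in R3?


Stack trace (top is rightmost):
  MOV R3, 91  → R3 = 91
  MOV R2, 23  → R2 = 23
  MOV R5, 30  → R5 = 30
  PUSH R5  → stack: [30]
  PUSH R3  → stack: [30, 91]
  PUSH R2  → stack: [30, 91, 23]
  POP R2  → R2 = 23, stack: [30, 91]
  POP R3  → R3 = 91, stack: [30]
  POP R1  → R1 = 30, stack: []
Final: R3 = 91

91


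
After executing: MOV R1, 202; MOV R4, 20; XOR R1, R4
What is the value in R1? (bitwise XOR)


Register state trace:
  MOV R1, 202  → R1 = 202 (0b11001010)
  MOV R4, 20  → R4 = 20 (0b00010100)
  XOR R1, R4  → R1 = 202 XOR 20 = 222 (0b11011110)
Final: R1 = 222

222


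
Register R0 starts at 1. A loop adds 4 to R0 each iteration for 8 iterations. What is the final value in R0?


Starting value: R0 = 1
  Iter 1: R0 = 1 + 4 = 5
  Iter 2: R0 = 5 + 4 = 9
  Iter 3: R0 = 9 + 4 = 13
  Iter 4: R0 = 13 + 4 = 17
  Iter 5: R0 = 17 + 4 = 21
  Iter 6: R0 = 21 + 4 = 25
  Iter 7: R0 = 25 + 4 = 29
  Iter 8: R0 = 29 + 4 = 33
Final: R0 = 33

33


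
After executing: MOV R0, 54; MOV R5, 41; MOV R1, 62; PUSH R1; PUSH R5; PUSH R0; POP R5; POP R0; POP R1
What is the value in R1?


Stack trace (top is rightmost):
  MOV R0, 54  → R0 = 54
  MOV R5, 41  → R5 = 41
  MOV R1, 62  → R1 = 62
  PUSH R1  → stack: [62]
  PUSH R5  → stack: [62, 41]
  PUSH R0  → stack: [62, 41, 54]
  POP R5  → R5 = 54, stack: [62, 41]
  POP R0  → R0 = 41, stack: [62]
  POP R1  → R1 = 62, stack: []
Final: R1 = 62

62


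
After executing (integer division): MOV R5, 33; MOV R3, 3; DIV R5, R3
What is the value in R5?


Register state trace:
  MOV R5, 33  → R5 = 33
  MOV R3, 3  → R3 = 3
  DIV R5, R3  → R5 = 33 // 3 = 11
Final: R5 = 11

11


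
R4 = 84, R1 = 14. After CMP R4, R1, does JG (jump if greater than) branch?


Trace:
  R4 = 84, R1 = 14
  CMP R4, R1  → compares 84 vs 14
  JG checks: is 84 greater than 14?
  84 > 14, so condition is true
Branch taken: Yes

Yes


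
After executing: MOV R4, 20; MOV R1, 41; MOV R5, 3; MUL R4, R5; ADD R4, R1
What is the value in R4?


Register state trace:
  MOV R4, 20  → R4 = 20
  MOV R1, 41  → R1 = 41
  MOV R5, 3  → R5 = 3
  MUL R4, R5  → R4 = 20 * 3 = 60
  ADD R4, R1  → R4 = 60 + 41 = 101
Final: R4 = 101

101


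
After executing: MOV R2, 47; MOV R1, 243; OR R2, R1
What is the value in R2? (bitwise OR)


Register state trace:
  MOV R2, 47  → R2 = 47 (0b00101111)
  MOV R1, 243  → R1 = 243 (0b11110011)
  OR R2, R1   → R2 = 47 OR 243 = 255 (0b11111111)
Final: R2 = 255

255


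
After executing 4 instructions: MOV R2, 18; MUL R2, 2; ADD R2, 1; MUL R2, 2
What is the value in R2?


Register state trace:
  MOV R2, 18  → R2 = 18
  MUL R2, 2  → R2 = 18 * 2 = 36
  ADD R2, 1  → R2 = 36 + 1 = 37
  MUL R2, 2  → R2 = 37 * 2 = 74
Final: R2 = 74

74


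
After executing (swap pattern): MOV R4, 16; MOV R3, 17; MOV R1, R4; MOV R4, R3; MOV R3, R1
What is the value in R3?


Register state trace (swap pattern):
  MOV R4, 16  → R4 = 16
  MOV R3, 17  → R3 = 17
  MOV R1, R4  → R1 = 16  (save R4)
  MOV R4, R3  → R4 = 17  (R4 gets R3's value)
  MOV R3, R1  → R3 = 16  (R3 gets saved value)
Final: R3 = 16

16


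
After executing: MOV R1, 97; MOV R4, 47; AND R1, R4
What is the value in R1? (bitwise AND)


Register state trace:
  MOV R1, 97  → R1 = 97 (0b01100001)
  MOV R4, 47  → R4 = 47 (0b00101111)
  AND R1, R4  → R1 = 97 AND 47 = 33 (0b00100001)
Final: R1 = 33

33


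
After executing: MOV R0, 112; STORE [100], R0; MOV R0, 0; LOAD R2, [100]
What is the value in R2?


Register and memory trace:
  MOV R0, 112  → R0 = 112
  STORE [100], R0  → mem[100] = 112
  MOV R0, 0  → R0 = 0
  LOAD R2, [100]  → R2 = mem[100] = 112
Final: R2 = 112

112


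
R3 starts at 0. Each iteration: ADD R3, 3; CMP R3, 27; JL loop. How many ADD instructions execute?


Loop trace (R3 starts at 0, target 27, step 3):
  ADD #1: R3 = 0 + 3 = 3  → 3 < 27, loop
  ADD #2: R3 = 3 + 3 = 6  → 6 < 27, loop
  ADD #3: R3 = 6 + 3 = 9  → 9 < 27, loop
  ADD #4: R3 = 9 + 3 = 12  → 12 < 27, loop
  ADD #5: R3 = 12 + 3 = 15  → 15 < 27, loop
  ADD #6: R3 = 15 + 3 = 18  → 18 < 27, loop
  ADD #7: R3 = 18 + 3 = 21  → 21 < 27, loop
  ADD #8: R3 = 21 + 3 = 24  → 24 < 27, loop
  ADD #9: R3 = 24 + 3 = 27  → 27 >= 27, exit
Total ADD instructions: 9

9


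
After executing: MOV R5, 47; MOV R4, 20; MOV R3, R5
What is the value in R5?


Register state trace:
  MOV R5, 47  → R5 = 47
  MOV R4, 20  → R4 = 20
  MOV R3, R5  → R3 = 47
Final: R5 = 47

47


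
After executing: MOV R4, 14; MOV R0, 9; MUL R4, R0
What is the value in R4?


Register state trace:
  MOV R4, 14  → R4 = 14
  MOV R0, 9  → R0 = 9
  MUL R4, R0  → R4 = 14 * 9 = 126
Final: R4 = 126

126


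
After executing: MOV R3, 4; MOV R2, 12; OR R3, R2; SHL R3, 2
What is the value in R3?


Register state trace:
  MOV R3, 4  → R3 = 4 (0b00000100)
  MOV R2, 12  → R2 = 12 (0b00001100)
  OR R3, R2  → R3 = 4 OR 12 = 12 (0b00001100)
  SHL R3, 2  → R3 = 12 << 2 = 48
Final: R3 = 48

48


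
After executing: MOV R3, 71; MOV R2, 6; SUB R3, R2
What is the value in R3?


Register state trace:
  MOV R3, 71  → R3 = 71
  MOV R2, 6  → R2 = 6
  SUB R3, R2  → R3 = 71 - 6 = 65
Final: R3 = 65

65


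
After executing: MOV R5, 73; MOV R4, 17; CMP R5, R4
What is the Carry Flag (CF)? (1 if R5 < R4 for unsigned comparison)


Register state trace:
  MOV R5, 73  → R5 = 73
  MOV R4, 17  → R4 = 17
  CMP R5, R4  → unsigned 73 - 17: no borrow
  73 >= 17, so CF = 0
CF = 0

0


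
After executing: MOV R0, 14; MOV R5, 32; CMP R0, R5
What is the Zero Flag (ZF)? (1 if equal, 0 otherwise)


Register state trace:
  MOV R0, 14  → R0 = 14
  MOV R5, 32  → R5 = 32
  CMP R0, R5  → computes 14 - 32 = -18
  Result is nonzero, so values are not equal
ZF = 0

0


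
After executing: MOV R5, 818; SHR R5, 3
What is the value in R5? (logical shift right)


Register state trace:
  MOV R5, 818  → R5 = 818
  SHR R5, 3  → R5 = 818 >> 3 = 818 // 2^3 = 102
Final: R5 = 102

102


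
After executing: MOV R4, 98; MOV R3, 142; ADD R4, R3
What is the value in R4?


Register state trace:
  MOV R4, 98  → R4 = 98
  MOV R3, 142  → R3 = 142
  ADD R4, R3  → R4 = 98 + 142 = 240
Final: R4 = 240

240


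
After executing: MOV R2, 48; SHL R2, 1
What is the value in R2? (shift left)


Register state trace:
  MOV R2, 48  → R2 = 48
  SHL R2, 1  → R2 = 48 << 1 = 48 * 2^1 = 96
Final: R2 = 96

96


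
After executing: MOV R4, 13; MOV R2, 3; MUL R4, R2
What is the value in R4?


Register state trace:
  MOV R4, 13  → R4 = 13
  MOV R2, 3  → R2 = 3
  MUL R4, R2  → R4 = 13 * 3 = 39
Final: R4 = 39

39


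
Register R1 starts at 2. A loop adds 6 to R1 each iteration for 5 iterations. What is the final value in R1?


Starting value: R1 = 2
  Iter 1: R1 = 2 + 6 = 8
  Iter 2: R1 = 8 + 6 = 14
  Iter 3: R1 = 14 + 6 = 20
  Iter 4: R1 = 20 + 6 = 26
  Iter 5: R1 = 26 + 6 = 32
Final: R1 = 32

32


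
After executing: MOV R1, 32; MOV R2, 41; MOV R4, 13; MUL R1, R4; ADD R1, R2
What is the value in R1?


Register state trace:
  MOV R1, 32  → R1 = 32
  MOV R2, 41  → R2 = 41
  MOV R4, 13  → R4 = 13
  MUL R1, R4  → R1 = 32 * 13 = 416
  ADD R1, R2  → R1 = 416 + 41 = 457
Final: R1 = 457

457


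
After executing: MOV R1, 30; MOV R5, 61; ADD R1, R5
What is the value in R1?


Register state trace:
  MOV R1, 30  → R1 = 30
  MOV R5, 61  → R5 = 61
  ADD R1, R5  → R1 = 30 + 61 = 91
Final: R1 = 91

91


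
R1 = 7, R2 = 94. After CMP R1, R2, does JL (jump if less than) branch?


Trace:
  R1 = 7, R2 = 94
  CMP R1, R2  → compares 7 vs 94
  JL checks: is 7 less than 94?
  7 < 94, so condition is true
Branch taken: Yes

Yes


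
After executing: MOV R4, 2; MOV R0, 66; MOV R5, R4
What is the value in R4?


Register state trace:
  MOV R4, 2  → R4 = 2
  MOV R0, 66  → R0 = 66
  MOV R5, R4  → R5 = 2
Final: R4 = 2

2


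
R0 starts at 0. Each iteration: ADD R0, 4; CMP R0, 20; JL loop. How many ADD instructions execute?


Loop trace (R0 starts at 0, target 20, step 4):
  ADD #1: R0 = 0 + 4 = 4  → 4 < 20, loop
  ADD #2: R0 = 4 + 4 = 8  → 8 < 20, loop
  ADD #3: R0 = 8 + 4 = 12  → 12 < 20, loop
  ADD #4: R0 = 12 + 4 = 16  → 16 < 20, loop
  ADD #5: R0 = 16 + 4 = 20  → 20 >= 20, exit
Total ADD instructions: 5

5


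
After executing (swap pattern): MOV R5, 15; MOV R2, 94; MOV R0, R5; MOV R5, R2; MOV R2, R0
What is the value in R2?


Register state trace (swap pattern):
  MOV R5, 15  → R5 = 15
  MOV R2, 94  → R2 = 94
  MOV R0, R5  → R0 = 15  (save R5)
  MOV R5, R2  → R5 = 94  (R5 gets R2's value)
  MOV R2, R0  → R2 = 15  (R2 gets saved value)
Final: R2 = 15

15


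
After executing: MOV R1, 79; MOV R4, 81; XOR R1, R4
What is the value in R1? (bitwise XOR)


Register state trace:
  MOV R1, 79  → R1 = 79 (0b01001111)
  MOV R4, 81  → R4 = 81 (0b01010001)
  XOR R1, R4  → R1 = 79 XOR 81 = 30 (0b00011110)
Final: R1 = 30

30


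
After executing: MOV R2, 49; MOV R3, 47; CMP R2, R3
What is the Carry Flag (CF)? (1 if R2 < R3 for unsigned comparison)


Register state trace:
  MOV R2, 49  → R2 = 49
  MOV R3, 47  → R3 = 47
  CMP R2, R3  → unsigned 49 - 47: no borrow
  49 >= 47, so CF = 0
CF = 0

0


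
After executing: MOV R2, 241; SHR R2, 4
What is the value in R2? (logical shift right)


Register state trace:
  MOV R2, 241  → R2 = 241
  SHR R2, 4  → R2 = 241 >> 4 = 241 // 2^4 = 15
Final: R2 = 15

15


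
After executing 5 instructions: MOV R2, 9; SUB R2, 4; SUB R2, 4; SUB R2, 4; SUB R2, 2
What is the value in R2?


Register state trace:
  MOV R2, 9  → R2 = 9
  SUB R2, 4  → R2 = 9 - 4 = 5
  SUB R2, 4  → R2 = 5 - 4 = 1
  SUB R2, 4  → R2 = 1 - 4 = -3
  SUB R2, 2  → R2 = -3 - 2 = -5
Final: R2 = -5

-5


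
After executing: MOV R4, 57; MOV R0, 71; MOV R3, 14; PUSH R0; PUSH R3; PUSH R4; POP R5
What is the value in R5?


Stack trace (top is rightmost):
  MOV R4, 57  → R4 = 57
  MOV R0, 71  → R0 = 71
  MOV R3, 14  → R3 = 14
  PUSH R0  → stack: [71]
  PUSH R3  → stack: [71, 14]
  PUSH R4  → stack: [71, 14, 57]
  POP R5  → R5 = 57, stack: [71, 14]
Final: R5 = 57

57


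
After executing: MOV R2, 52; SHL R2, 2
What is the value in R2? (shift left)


Register state trace:
  MOV R2, 52  → R2 = 52
  SHL R2, 2  → R2 = 52 << 2 = 52 * 2^2 = 208
Final: R2 = 208

208


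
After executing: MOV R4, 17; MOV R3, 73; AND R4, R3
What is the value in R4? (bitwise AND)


Register state trace:
  MOV R4, 17  → R4 = 17 (0b00010001)
  MOV R3, 73  → R3 = 73 (0b01001001)
  AND R4, R3  → R4 = 17 AND 73 = 1 (0b00000001)
Final: R4 = 1

1


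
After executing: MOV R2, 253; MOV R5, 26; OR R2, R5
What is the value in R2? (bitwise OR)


Register state trace:
  MOV R2, 253  → R2 = 253 (0b11111101)
  MOV R5, 26  → R5 = 26 (0b00011010)
  OR R2, R5   → R2 = 253 OR 26 = 255 (0b11111111)
Final: R2 = 255

255


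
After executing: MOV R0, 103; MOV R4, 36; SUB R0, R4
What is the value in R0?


Register state trace:
  MOV R0, 103  → R0 = 103
  MOV R4, 36  → R4 = 36
  SUB R0, R4  → R0 = 103 - 36 = 67
Final: R0 = 67

67


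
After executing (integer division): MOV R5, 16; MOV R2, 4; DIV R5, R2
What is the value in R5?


Register state trace:
  MOV R5, 16  → R5 = 16
  MOV R2, 4  → R2 = 4
  DIV R5, R2  → R5 = 16 // 4 = 4
Final: R5 = 4

4


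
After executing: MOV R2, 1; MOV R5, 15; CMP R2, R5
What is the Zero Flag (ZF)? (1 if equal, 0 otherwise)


Register state trace:
  MOV R2, 1  → R2 = 1
  MOV R5, 15  → R5 = 15
  CMP R2, R5  → computes 1 - 15 = -14
  Result is nonzero, so values are not equal
ZF = 0

0


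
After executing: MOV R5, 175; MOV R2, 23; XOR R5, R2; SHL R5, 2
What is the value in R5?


Register state trace:
  MOV R5, 175  → R5 = 175 (0b10101111)
  MOV R2, 23  → R2 = 23 (0b00010111)
  XOR R5, R2  → R5 = 175 XOR 23 = 184 (0b10111000)
  SHL R5, 2  → R5 = 184 << 2 = 736
Final: R5 = 736

736


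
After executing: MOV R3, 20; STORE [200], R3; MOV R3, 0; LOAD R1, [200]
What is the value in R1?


Register and memory trace:
  MOV R3, 20  → R3 = 20
  STORE [200], R3  → mem[200] = 20
  MOV R3, 0  → R3 = 0
  LOAD R1, [200]  → R1 = mem[200] = 20
Final: R1 = 20

20


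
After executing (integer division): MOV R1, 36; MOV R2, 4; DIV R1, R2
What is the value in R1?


Register state trace:
  MOV R1, 36  → R1 = 36
  MOV R2, 4  → R2 = 4
  DIV R1, R2  → R1 = 36 // 4 = 9
Final: R1 = 9

9


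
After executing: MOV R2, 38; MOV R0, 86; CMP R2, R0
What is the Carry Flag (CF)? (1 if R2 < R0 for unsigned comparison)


Register state trace:
  MOV R2, 38  → R2 = 38
  MOV R0, 86  → R0 = 86
  CMP R2, R0  → unsigned 38 - 86: borrow occurs
  38 < 86, so CF = 1
CF = 1

1


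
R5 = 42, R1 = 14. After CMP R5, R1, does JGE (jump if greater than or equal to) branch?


Trace:
  R5 = 42, R1 = 14
  CMP R5, R1  → compares 42 vs 14
  JGE checks: is 42 greater than or equal to 14?
  42 > 14, so condition is true
Branch taken: Yes

Yes


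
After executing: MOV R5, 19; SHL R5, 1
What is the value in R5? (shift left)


Register state trace:
  MOV R5, 19  → R5 = 19
  SHL R5, 1  → R5 = 19 << 1 = 19 * 2^1 = 38
Final: R5 = 38

38


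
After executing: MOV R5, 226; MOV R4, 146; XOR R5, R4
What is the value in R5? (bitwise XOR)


Register state trace:
  MOV R5, 226  → R5 = 226 (0b11100010)
  MOV R4, 146  → R4 = 146 (0b10010010)
  XOR R5, R4  → R5 = 226 XOR 146 = 112 (0b01110000)
Final: R5 = 112

112


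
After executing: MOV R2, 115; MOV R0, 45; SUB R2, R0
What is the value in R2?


Register state trace:
  MOV R2, 115  → R2 = 115
  MOV R0, 45  → R0 = 45
  SUB R2, R0  → R2 = 115 - 45 = 70
Final: R2 = 70

70


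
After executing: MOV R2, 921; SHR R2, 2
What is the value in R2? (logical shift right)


Register state trace:
  MOV R2, 921  → R2 = 921
  SHR R2, 2  → R2 = 921 >> 2 = 921 // 2^2 = 230
Final: R2 = 230

230


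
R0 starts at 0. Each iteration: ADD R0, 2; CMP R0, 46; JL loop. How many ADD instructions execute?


Loop trace (R0 starts at 0, target 46, step 2):
  ADD #1: R0 = 0 + 2 = 2  → 2 < 46, loop
  ADD #2: R0 = 2 + 2 = 4  → 4 < 46, loop
  ADD #3: R0 = 4 + 2 = 6  → 6 < 46, loop
  ADD #4: R0 = 6 + 2 = 8  → 8 < 46, loop
  ADD #5: R0 = 8 + 2 = 10  → 10 < 46, loop
  ADD #6: R0 = 10 + 2 = 12  → 12 < 46, loop
  ADD #7: R0 = 12 + 2 = 14  → 14 < 46, loop
  ADD #8: R0 = 14 + 2 = 16  → 16 < 46, loop
  ADD #9: R0 = 16 + 2 = 18  → 18 < 46, loop
  ADD #10: R0 = 18 + 2 = 20  → 20 < 46, loop
  ADD #11: R0 = 20 + 2 = 22  → 22 < 46, loop
  ADD #12: R0 = 22 + 2 = 24  → 24 < 46, loop
  ADD #13: R0 = 24 + 2 = 26  → 26 < 46, loop
  ADD #14: R0 = 26 + 2 = 28  → 28 < 46, loop
  ADD #15: R0 = 28 + 2 = 30  → 30 < 46, loop
  ADD #16: R0 = 30 + 2 = 32  → 32 < 46, loop
  ADD #17: R0 = 32 + 2 = 34  → 34 < 46, loop
  ADD #18: R0 = 34 + 2 = 36  → 36 < 46, loop
  ADD #19: R0 = 36 + 2 = 38  → 38 < 46, loop
  ADD #20: R0 = 38 + 2 = 40  → 40 < 46, loop
  ADD #21: R0 = 40 + 2 = 42  → 42 < 46, loop
  ADD #22: R0 = 42 + 2 = 44  → 44 < 46, loop
  ADD #23: R0 = 44 + 2 = 46  → 46 >= 46, exit
Total ADD instructions: 23

23


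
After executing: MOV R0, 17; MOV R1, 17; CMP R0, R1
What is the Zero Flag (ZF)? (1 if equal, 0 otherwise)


Register state trace:
  MOV R0, 17  → R0 = 17
  MOV R1, 17  → R1 = 17
  CMP R0, R1  → computes 17 - 17 = 0
  Result is zero, so values are equal
ZF = 1

1


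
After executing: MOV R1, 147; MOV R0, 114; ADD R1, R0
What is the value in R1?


Register state trace:
  MOV R1, 147  → R1 = 147
  MOV R0, 114  → R0 = 114
  ADD R1, R0  → R1 = 147 + 114 = 261
Final: R1 = 261

261


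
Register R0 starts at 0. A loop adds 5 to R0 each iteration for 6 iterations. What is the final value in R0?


Starting value: R0 = 0
  Iter 1: R0 = 0 + 5 = 5
  Iter 2: R0 = 5 + 5 = 10
  Iter 3: R0 = 10 + 5 = 15
  Iter 4: R0 = 15 + 5 = 20
  Iter 5: R0 = 20 + 5 = 25
  Iter 6: R0 = 25 + 5 = 30
Final: R0 = 30

30


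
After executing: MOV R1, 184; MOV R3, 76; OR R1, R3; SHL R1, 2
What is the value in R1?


Register state trace:
  MOV R1, 184  → R1 = 184 (0b10111000)
  MOV R3, 76  → R3 = 76 (0b01001100)
  OR R1, R3  → R1 = 184 OR 76 = 252 (0b11111100)
  SHL R1, 2  → R1 = 252 << 2 = 1008
Final: R1 = 1008

1008


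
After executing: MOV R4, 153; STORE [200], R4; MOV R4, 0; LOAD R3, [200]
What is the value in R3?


Register and memory trace:
  MOV R4, 153  → R4 = 153
  STORE [200], R4  → mem[200] = 153
  MOV R4, 0  → R4 = 0
  LOAD R3, [200]  → R3 = mem[200] = 153
Final: R3 = 153

153


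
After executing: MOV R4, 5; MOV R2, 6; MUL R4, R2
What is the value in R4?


Register state trace:
  MOV R4, 5  → R4 = 5
  MOV R2, 6  → R2 = 6
  MUL R4, R2  → R4 = 5 * 6 = 30
Final: R4 = 30

30


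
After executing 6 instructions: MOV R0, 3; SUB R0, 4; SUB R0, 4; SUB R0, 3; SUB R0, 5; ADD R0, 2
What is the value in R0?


Register state trace:
  MOV R0, 3  → R0 = 3
  SUB R0, 4  → R0 = 3 - 4 = -1
  SUB R0, 4  → R0 = -1 - 4 = -5
  SUB R0, 3  → R0 = -5 - 3 = -8
  SUB R0, 5  → R0 = -8 - 5 = -13
  ADD R0, 2  → R0 = -13 + 2 = -11
Final: R0 = -11

-11


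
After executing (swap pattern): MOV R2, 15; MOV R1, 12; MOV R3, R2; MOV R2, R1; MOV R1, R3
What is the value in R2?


Register state trace (swap pattern):
  MOV R2, 15  → R2 = 15
  MOV R1, 12  → R1 = 12
  MOV R3, R2  → R3 = 15  (save R2)
  MOV R2, R1  → R2 = 12  (R2 gets R1's value)
  MOV R1, R3  → R1 = 15  (R1 gets saved value)
Final: R2 = 12

12


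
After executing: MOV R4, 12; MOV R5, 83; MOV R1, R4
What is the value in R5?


Register state trace:
  MOV R4, 12  → R4 = 12
  MOV R5, 83  → R5 = 83
  MOV R1, R4  → R1 = 12
Final: R5 = 83

83


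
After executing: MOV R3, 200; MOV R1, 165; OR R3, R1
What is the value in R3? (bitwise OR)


Register state trace:
  MOV R3, 200  → R3 = 200 (0b11001000)
  MOV R1, 165  → R1 = 165 (0b10100101)
  OR R3, R1   → R3 = 200 OR 165 = 237 (0b11101101)
Final: R3 = 237

237


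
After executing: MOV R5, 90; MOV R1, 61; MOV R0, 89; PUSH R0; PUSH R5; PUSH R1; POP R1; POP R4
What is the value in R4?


Stack trace (top is rightmost):
  MOV R5, 90  → R5 = 90
  MOV R1, 61  → R1 = 61
  MOV R0, 89  → R0 = 89
  PUSH R0  → stack: [89]
  PUSH R5  → stack: [89, 90]
  PUSH R1  → stack: [89, 90, 61]
  POP R1  → R1 = 61, stack: [89, 90]
  POP R4  → R4 = 90, stack: [89]
Final: R4 = 90

90


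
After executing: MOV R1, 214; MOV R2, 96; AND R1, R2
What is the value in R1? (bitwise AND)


Register state trace:
  MOV R1, 214  → R1 = 214 (0b11010110)
  MOV R2, 96  → R2 = 96 (0b01100000)
  AND R1, R2  → R1 = 214 AND 96 = 64 (0b01000000)
Final: R1 = 64

64


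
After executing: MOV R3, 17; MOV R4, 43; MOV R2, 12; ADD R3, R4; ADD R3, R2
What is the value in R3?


Register state trace:
  MOV R3, 17  → R3 = 17
  MOV R4, 43  → R4 = 43
  MOV R2, 12  → R2 = 12
  ADD R3, R4  → R3 = 17 + 43 = 60
  ADD R3, R2  → R3 = 60 + 12 = 72
Final: R3 = 72

72


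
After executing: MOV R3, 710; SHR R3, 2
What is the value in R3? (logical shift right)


Register state trace:
  MOV R3, 710  → R3 = 710
  SHR R3, 2  → R3 = 710 >> 2 = 710 // 2^2 = 177
Final: R3 = 177

177


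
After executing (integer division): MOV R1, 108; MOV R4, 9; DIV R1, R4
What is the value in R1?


Register state trace:
  MOV R1, 108  → R1 = 108
  MOV R4, 9  → R4 = 9
  DIV R1, R4  → R1 = 108 // 9 = 12
Final: R1 = 12

12


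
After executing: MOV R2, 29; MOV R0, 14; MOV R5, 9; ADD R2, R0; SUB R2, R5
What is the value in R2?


Register state trace:
  MOV R2, 29  → R2 = 29
  MOV R0, 14  → R0 = 14
  MOV R5, 9  → R5 = 9
  ADD R2, R0  → R2 = 29 + 14 = 43
  SUB R2, R5  → R2 = 43 - 9 = 34
Final: R2 = 34

34


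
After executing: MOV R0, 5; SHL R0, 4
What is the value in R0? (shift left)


Register state trace:
  MOV R0, 5  → R0 = 5
  SHL R0, 4  → R0 = 5 << 4 = 5 * 2^4 = 80
Final: R0 = 80

80


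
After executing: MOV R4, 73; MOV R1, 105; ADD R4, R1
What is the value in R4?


Register state trace:
  MOV R4, 73  → R4 = 73
  MOV R1, 105  → R1 = 105
  ADD R4, R1  → R4 = 73 + 105 = 178
Final: R4 = 178

178


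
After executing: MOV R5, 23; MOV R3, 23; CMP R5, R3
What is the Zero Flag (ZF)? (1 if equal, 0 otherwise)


Register state trace:
  MOV R5, 23  → R5 = 23
  MOV R3, 23  → R3 = 23
  CMP R5, R3  → computes 23 - 23 = 0
  Result is zero, so values are equal
ZF = 1

1


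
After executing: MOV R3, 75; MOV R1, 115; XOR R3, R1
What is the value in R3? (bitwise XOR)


Register state trace:
  MOV R3, 75  → R3 = 75 (0b01001011)
  MOV R1, 115  → R1 = 115 (0b01110011)
  XOR R3, R1  → R3 = 75 XOR 115 = 56 (0b00111000)
Final: R3 = 56

56


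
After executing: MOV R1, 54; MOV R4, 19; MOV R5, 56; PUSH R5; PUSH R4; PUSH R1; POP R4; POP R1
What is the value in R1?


Stack trace (top is rightmost):
  MOV R1, 54  → R1 = 54
  MOV R4, 19  → R4 = 19
  MOV R5, 56  → R5 = 56
  PUSH R5  → stack: [56]
  PUSH R4  → stack: [56, 19]
  PUSH R1  → stack: [56, 19, 54]
  POP R4  → R4 = 54, stack: [56, 19]
  POP R1  → R1 = 19, stack: [56]
Final: R1 = 19

19


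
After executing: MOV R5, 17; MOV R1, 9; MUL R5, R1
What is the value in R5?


Register state trace:
  MOV R5, 17  → R5 = 17
  MOV R1, 9  → R1 = 9
  MUL R5, R1  → R5 = 17 * 9 = 153
Final: R5 = 153

153


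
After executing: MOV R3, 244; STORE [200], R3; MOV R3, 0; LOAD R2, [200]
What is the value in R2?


Register and memory trace:
  MOV R3, 244  → R3 = 244
  STORE [200], R3  → mem[200] = 244
  MOV R3, 0  → R3 = 0
  LOAD R2, [200]  → R2 = mem[200] = 244
Final: R2 = 244

244


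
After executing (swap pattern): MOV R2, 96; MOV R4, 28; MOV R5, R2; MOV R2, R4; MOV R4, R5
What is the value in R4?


Register state trace (swap pattern):
  MOV R2, 96  → R2 = 96
  MOV R4, 28  → R4 = 28
  MOV R5, R2  → R5 = 96  (save R2)
  MOV R2, R4  → R2 = 28  (R2 gets R4's value)
  MOV R4, R5  → R4 = 96  (R4 gets saved value)
Final: R4 = 96

96


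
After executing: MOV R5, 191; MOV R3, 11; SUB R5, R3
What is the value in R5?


Register state trace:
  MOV R5, 191  → R5 = 191
  MOV R3, 11  → R3 = 11
  SUB R5, R3  → R5 = 191 - 11 = 180
Final: R5 = 180

180


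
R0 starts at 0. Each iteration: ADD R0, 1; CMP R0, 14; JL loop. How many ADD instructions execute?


Loop trace (R0 starts at 0, target 14, step 1):
  ADD #1: R0 = 0 + 1 = 1  → 1 < 14, loop
  ADD #2: R0 = 1 + 1 = 2  → 2 < 14, loop
  ADD #3: R0 = 2 + 1 = 3  → 3 < 14, loop
  ADD #4: R0 = 3 + 1 = 4  → 4 < 14, loop
  ADD #5: R0 = 4 + 1 = 5  → 5 < 14, loop
  ADD #6: R0 = 5 + 1 = 6  → 6 < 14, loop
  ADD #7: R0 = 6 + 1 = 7  → 7 < 14, loop
  ADD #8: R0 = 7 + 1 = 8  → 8 < 14, loop
  ADD #9: R0 = 8 + 1 = 9  → 9 < 14, loop
  ADD #10: R0 = 9 + 1 = 10  → 10 < 14, loop
  ADD #11: R0 = 10 + 1 = 11  → 11 < 14, loop
  ADD #12: R0 = 11 + 1 = 12  → 12 < 14, loop
  ADD #13: R0 = 12 + 1 = 13  → 13 < 14, loop
  ADD #14: R0 = 13 + 1 = 14  → 14 >= 14, exit
Total ADD instructions: 14

14


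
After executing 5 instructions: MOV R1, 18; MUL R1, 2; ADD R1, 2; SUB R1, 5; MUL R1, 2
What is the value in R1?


Register state trace:
  MOV R1, 18  → R1 = 18
  MUL R1, 2  → R1 = 18 * 2 = 36
  ADD R1, 2  → R1 = 36 + 2 = 38
  SUB R1, 5  → R1 = 38 - 5 = 33
  MUL R1, 2  → R1 = 33 * 2 = 66
Final: R1 = 66

66


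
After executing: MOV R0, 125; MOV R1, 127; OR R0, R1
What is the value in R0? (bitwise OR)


Register state trace:
  MOV R0, 125  → R0 = 125 (0b01111101)
  MOV R1, 127  → R1 = 127 (0b01111111)
  OR R0, R1   → R0 = 125 OR 127 = 127 (0b01111111)
Final: R0 = 127

127


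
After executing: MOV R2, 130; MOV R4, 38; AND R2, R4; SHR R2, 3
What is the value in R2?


Register state trace:
  MOV R2, 130  → R2 = 130 (0b10000010)
  MOV R4, 38  → R4 = 38 (0b00100110)
  AND R2, R4  → R2 = 130 AND 38 = 2 (0b00000010)
  SHR R2, 3  → R2 = 2 >> 3 = 0
Final: R2 = 0

0


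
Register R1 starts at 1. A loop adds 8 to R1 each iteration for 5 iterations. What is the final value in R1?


Starting value: R1 = 1
  Iter 1: R1 = 1 + 8 = 9
  Iter 2: R1 = 9 + 8 = 17
  Iter 3: R1 = 17 + 8 = 25
  Iter 4: R1 = 25 + 8 = 33
  Iter 5: R1 = 33 + 8 = 41
Final: R1 = 41

41


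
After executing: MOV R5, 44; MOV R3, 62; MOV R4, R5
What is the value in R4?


Register state trace:
  MOV R5, 44  → R5 = 44
  MOV R3, 62  → R3 = 62
  MOV R4, R5  → R4 = 44
Final: R4 = 44

44


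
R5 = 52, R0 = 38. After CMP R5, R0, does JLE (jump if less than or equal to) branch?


Trace:
  R5 = 52, R0 = 38
  CMP R5, R0  → compares 52 vs 38
  JLE checks: is 52 less than or equal to 38?
  52 > 38, so condition is false
Branch taken: No

No


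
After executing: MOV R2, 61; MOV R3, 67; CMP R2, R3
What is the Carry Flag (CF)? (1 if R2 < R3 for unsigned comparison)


Register state trace:
  MOV R2, 61  → R2 = 61
  MOV R3, 67  → R3 = 67
  CMP R2, R3  → unsigned 61 - 67: borrow occurs
  61 < 67, so CF = 1
CF = 1

1


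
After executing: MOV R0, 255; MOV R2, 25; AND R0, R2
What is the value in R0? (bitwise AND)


Register state trace:
  MOV R0, 255  → R0 = 255 (0b11111111)
  MOV R2, 25  → R2 = 25 (0b00011001)
  AND R0, R2  → R0 = 255 AND 25 = 25 (0b00011001)
Final: R0 = 25

25


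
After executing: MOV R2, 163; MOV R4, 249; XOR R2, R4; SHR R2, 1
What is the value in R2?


Register state trace:
  MOV R2, 163  → R2 = 163 (0b10100011)
  MOV R4, 249  → R4 = 249 (0b11111001)
  XOR R2, R4  → R2 = 163 XOR 249 = 90 (0b01011010)
  SHR R2, 1  → R2 = 90 >> 1 = 45
Final: R2 = 45

45


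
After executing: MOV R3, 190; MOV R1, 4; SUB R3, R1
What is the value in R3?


Register state trace:
  MOV R3, 190  → R3 = 190
  MOV R1, 4  → R1 = 4
  SUB R3, R1  → R3 = 190 - 4 = 186
Final: R3 = 186

186


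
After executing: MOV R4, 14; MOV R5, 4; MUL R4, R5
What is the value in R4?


Register state trace:
  MOV R4, 14  → R4 = 14
  MOV R5, 4  → R5 = 4
  MUL R4, R5  → R4 = 14 * 4 = 56
Final: R4 = 56

56


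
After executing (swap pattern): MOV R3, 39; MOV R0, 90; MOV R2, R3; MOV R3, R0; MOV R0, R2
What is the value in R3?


Register state trace (swap pattern):
  MOV R3, 39  → R3 = 39
  MOV R0, 90  → R0 = 90
  MOV R2, R3  → R2 = 39  (save R3)
  MOV R3, R0  → R3 = 90  (R3 gets R0's value)
  MOV R0, R2  → R0 = 39  (R0 gets saved value)
Final: R3 = 90

90


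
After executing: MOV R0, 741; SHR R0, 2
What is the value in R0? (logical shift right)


Register state trace:
  MOV R0, 741  → R0 = 741
  SHR R0, 2  → R0 = 741 >> 2 = 741 // 2^2 = 185
Final: R0 = 185

185


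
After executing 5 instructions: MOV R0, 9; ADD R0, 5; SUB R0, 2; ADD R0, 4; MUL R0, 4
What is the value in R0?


Register state trace:
  MOV R0, 9  → R0 = 9
  ADD R0, 5  → R0 = 9 + 5 = 14
  SUB R0, 2  → R0 = 14 - 2 = 12
  ADD R0, 4  → R0 = 12 + 4 = 16
  MUL R0, 4  → R0 = 16 * 4 = 64
Final: R0 = 64

64


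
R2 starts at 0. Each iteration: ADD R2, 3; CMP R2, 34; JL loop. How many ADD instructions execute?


Loop trace (R2 starts at 0, target 34, step 3):
  ADD #1: R2 = 0 + 3 = 3  → 3 < 34, loop
  ADD #2: R2 = 3 + 3 = 6  → 6 < 34, loop
  ADD #3: R2 = 6 + 3 = 9  → 9 < 34, loop
  ADD #4: R2 = 9 + 3 = 12  → 12 < 34, loop
  ADD #5: R2 = 12 + 3 = 15  → 15 < 34, loop
  ADD #6: R2 = 15 + 3 = 18  → 18 < 34, loop
  ADD #7: R2 = 18 + 3 = 21  → 21 < 34, loop
  ADD #8: R2 = 21 + 3 = 24  → 24 < 34, loop
  ADD #9: R2 = 24 + 3 = 27  → 27 < 34, loop
  ADD #10: R2 = 27 + 3 = 30  → 30 < 34, loop
  ADD #11: R2 = 30 + 3 = 33  → 33 < 34, loop
  ADD #12: R2 = 33 + 3 = 36  → 36 >= 34, exit
Total ADD instructions: 12

12


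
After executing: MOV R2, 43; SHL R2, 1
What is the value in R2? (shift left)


Register state trace:
  MOV R2, 43  → R2 = 43
  SHL R2, 1  → R2 = 43 << 1 = 43 * 2^1 = 86
Final: R2 = 86

86


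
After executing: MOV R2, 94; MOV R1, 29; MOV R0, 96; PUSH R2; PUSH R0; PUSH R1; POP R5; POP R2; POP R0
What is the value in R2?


Stack trace (top is rightmost):
  MOV R2, 94  → R2 = 94
  MOV R1, 29  → R1 = 29
  MOV R0, 96  → R0 = 96
  PUSH R2  → stack: [94]
  PUSH R0  → stack: [94, 96]
  PUSH R1  → stack: [94, 96, 29]
  POP R5  → R5 = 29, stack: [94, 96]
  POP R2  → R2 = 96, stack: [94]
  POP R0  → R0 = 94, stack: []
Final: R2 = 96

96


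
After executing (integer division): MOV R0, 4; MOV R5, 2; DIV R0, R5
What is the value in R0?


Register state trace:
  MOV R0, 4  → R0 = 4
  MOV R5, 2  → R5 = 2
  DIV R0, R5  → R0 = 4 // 2 = 2
Final: R0 = 2

2


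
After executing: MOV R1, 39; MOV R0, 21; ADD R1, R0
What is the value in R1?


Register state trace:
  MOV R1, 39  → R1 = 39
  MOV R0, 21  → R0 = 21
  ADD R1, R0  → R1 = 39 + 21 = 60
Final: R1 = 60

60


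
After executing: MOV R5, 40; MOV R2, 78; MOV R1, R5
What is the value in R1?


Register state trace:
  MOV R5, 40  → R5 = 40
  MOV R2, 78  → R2 = 78
  MOV R1, R5  → R1 = 40
Final: R1 = 40

40


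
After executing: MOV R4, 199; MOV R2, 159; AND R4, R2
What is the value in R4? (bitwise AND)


Register state trace:
  MOV R4, 199  → R4 = 199 (0b11000111)
  MOV R2, 159  → R2 = 159 (0b10011111)
  AND R4, R2  → R4 = 199 AND 159 = 135 (0b10000111)
Final: R4 = 135

135


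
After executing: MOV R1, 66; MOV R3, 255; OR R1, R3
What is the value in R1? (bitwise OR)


Register state trace:
  MOV R1, 66  → R1 = 66 (0b01000010)
  MOV R3, 255  → R3 = 255 (0b11111111)
  OR R1, R3   → R1 = 66 OR 255 = 255 (0b11111111)
Final: R1 = 255

255


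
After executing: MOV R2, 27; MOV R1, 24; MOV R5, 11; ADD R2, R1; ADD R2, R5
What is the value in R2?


Register state trace:
  MOV R2, 27  → R2 = 27
  MOV R1, 24  → R1 = 24
  MOV R5, 11  → R5 = 11
  ADD R2, R1  → R2 = 27 + 24 = 51
  ADD R2, R5  → R2 = 51 + 11 = 62
Final: R2 = 62

62


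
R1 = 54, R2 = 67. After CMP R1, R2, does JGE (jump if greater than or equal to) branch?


Trace:
  R1 = 54, R2 = 67
  CMP R1, R2  → compares 54 vs 67
  JGE checks: is 54 greater than or equal to 67?
  54 < 67, so condition is false
Branch taken: No

No


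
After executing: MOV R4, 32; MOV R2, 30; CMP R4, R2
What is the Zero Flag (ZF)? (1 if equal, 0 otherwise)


Register state trace:
  MOV R4, 32  → R4 = 32
  MOV R2, 30  → R2 = 30
  CMP R4, R2  → computes 32 - 30 = 2
  Result is nonzero, so values are not equal
ZF = 0

0


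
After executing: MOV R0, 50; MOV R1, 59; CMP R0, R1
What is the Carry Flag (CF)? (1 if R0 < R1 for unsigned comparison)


Register state trace:
  MOV R0, 50  → R0 = 50
  MOV R1, 59  → R1 = 59
  CMP R0, R1  → unsigned 50 - 59: borrow occurs
  50 < 59, so CF = 1
CF = 1

1
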